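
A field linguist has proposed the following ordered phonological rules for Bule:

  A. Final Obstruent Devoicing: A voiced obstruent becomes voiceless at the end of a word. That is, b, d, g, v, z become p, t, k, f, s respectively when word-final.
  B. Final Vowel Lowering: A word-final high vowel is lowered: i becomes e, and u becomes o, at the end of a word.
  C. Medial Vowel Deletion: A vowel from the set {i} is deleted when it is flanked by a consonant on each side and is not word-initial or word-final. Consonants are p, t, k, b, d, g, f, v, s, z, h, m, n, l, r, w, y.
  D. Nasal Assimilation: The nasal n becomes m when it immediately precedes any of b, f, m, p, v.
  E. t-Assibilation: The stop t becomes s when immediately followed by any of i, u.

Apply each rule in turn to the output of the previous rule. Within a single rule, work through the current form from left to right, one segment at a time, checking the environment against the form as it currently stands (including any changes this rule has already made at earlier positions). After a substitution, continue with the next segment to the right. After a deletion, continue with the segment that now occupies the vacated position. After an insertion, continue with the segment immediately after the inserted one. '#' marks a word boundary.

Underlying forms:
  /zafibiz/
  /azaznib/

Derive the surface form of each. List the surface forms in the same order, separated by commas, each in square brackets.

/zafibiz/:
  A Final Obstruent Devoicing: [zafibiz] → [zafibis]
  B Final Vowel Lowering: no change — [zafibis]
  C Medial Vowel Deletion: [zafibis] → [zafbs]
  D Nasal Assimilation: no change — [zafbs]
  E t-Assibilation: no change — [zafbs]
/azaznib/:
  A Final Obstruent Devoicing: [azaznib] → [azaznip]
  B Final Vowel Lowering: no change — [azaznip]
  C Medial Vowel Deletion: [azaznip] → [azaznp]
  D Nasal Assimilation: [azaznp] → [azazmp]
  E t-Assibilation: no change — [azazmp]

[zafbs], [azazmp]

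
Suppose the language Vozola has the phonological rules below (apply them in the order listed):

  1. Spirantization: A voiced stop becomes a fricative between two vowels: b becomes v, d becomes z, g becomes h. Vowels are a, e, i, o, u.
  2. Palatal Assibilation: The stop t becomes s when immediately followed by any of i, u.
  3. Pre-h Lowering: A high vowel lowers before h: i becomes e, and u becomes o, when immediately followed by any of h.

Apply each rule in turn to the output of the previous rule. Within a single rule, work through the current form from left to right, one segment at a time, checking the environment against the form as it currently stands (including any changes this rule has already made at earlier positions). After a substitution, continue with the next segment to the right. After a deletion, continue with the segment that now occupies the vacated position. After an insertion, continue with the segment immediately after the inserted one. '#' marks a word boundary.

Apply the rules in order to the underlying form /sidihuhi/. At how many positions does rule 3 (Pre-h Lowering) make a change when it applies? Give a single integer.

2

1 Spirantization: [sidihuhi] → [sizihuhi]
2 Palatal Assibilation: no change — [sizihuhi]
3 Pre-h Lowering: [sizihuhi] → [sizehohi]
Rule 3 changed 2 position(s).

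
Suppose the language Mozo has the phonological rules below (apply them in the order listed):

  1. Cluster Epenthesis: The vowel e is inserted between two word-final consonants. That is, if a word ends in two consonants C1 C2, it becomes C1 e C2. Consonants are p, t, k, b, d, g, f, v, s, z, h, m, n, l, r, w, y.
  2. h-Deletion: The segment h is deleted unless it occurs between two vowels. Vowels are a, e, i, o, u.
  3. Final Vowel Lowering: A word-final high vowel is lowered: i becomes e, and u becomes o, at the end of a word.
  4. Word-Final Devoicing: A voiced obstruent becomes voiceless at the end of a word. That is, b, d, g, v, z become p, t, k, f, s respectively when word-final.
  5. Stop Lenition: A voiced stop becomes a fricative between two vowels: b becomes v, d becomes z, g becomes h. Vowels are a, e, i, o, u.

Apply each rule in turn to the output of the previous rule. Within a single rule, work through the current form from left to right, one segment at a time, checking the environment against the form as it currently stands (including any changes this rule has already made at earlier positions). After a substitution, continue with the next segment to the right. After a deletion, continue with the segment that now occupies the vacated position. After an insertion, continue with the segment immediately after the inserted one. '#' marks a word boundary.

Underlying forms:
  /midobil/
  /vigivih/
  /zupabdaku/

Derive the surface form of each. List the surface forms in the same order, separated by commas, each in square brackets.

/midobil/:
  1 Cluster Epenthesis: no change — [midobil]
  2 h-Deletion: no change — [midobil]
  3 Final Vowel Lowering: no change — [midobil]
  4 Word-Final Devoicing: no change — [midobil]
  5 Stop Lenition: [midobil] → [mizovil]
/vigivih/:
  1 Cluster Epenthesis: no change — [vigivih]
  2 h-Deletion: [vigivih] → [vigivi]
  3 Final Vowel Lowering: [vigivi] → [vigive]
  4 Word-Final Devoicing: no change — [vigive]
  5 Stop Lenition: [vigive] → [vihive]
/zupabdaku/:
  1 Cluster Epenthesis: no change — [zupabdaku]
  2 h-Deletion: no change — [zupabdaku]
  3 Final Vowel Lowering: [zupabdaku] → [zupabdako]
  4 Word-Final Devoicing: no change — [zupabdako]
  5 Stop Lenition: no change — [zupabdako]

[mizovil], [vihive], [zupabdako]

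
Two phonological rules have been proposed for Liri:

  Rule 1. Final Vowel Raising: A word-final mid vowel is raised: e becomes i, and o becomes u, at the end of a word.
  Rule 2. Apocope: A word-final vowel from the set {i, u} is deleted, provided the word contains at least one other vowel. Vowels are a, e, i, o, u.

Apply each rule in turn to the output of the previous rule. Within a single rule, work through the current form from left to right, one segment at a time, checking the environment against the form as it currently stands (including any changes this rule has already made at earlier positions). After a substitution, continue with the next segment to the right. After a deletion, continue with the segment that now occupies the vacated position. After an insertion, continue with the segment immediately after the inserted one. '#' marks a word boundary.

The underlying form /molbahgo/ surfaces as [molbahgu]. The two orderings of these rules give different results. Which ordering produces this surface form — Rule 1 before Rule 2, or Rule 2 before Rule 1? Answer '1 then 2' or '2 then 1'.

2 then 1

Order 1 then 2:
  1 Final Vowel Raising: [molbahgo] → [molbahgu]
  2 Apocope: [molbahgu] → [molbahg]
  result: [molbahg]
Order 2 then 1:
  2 Apocope: no change — [molbahgo]
  1 Final Vowel Raising: [molbahgo] → [molbahgu]
  result: [molbahgu]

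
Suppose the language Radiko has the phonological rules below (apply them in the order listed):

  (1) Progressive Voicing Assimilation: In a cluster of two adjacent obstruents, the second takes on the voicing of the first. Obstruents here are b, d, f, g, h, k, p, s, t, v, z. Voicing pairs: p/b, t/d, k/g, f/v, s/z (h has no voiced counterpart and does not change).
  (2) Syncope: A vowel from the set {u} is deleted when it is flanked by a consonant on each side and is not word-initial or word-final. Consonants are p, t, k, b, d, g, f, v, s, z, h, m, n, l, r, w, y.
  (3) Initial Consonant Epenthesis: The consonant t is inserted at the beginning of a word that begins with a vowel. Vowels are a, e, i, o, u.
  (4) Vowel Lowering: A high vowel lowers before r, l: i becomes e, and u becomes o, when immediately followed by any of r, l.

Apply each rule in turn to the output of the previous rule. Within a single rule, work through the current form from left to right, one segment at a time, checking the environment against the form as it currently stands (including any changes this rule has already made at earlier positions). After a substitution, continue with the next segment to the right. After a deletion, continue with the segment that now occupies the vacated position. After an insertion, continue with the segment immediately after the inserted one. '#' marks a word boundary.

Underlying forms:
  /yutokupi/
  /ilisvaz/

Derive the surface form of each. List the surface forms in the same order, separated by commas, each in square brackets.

/yutokupi/:
  (1) Progressive Voicing Assimilation: no change — [yutokupi]
  (2) Syncope: [yutokupi] → [ytokpi]
  (3) Initial Consonant Epenthesis: no change — [ytokpi]
  (4) Vowel Lowering: no change — [ytokpi]
/ilisvaz/:
  (1) Progressive Voicing Assimilation: [ilisvaz] → [ilisfaz]
  (2) Syncope: no change — [ilisfaz]
  (3) Initial Consonant Epenthesis: [ilisfaz] → [tilisfaz]
  (4) Vowel Lowering: [tilisfaz] → [telisfaz]

[ytokpi], [telisfaz]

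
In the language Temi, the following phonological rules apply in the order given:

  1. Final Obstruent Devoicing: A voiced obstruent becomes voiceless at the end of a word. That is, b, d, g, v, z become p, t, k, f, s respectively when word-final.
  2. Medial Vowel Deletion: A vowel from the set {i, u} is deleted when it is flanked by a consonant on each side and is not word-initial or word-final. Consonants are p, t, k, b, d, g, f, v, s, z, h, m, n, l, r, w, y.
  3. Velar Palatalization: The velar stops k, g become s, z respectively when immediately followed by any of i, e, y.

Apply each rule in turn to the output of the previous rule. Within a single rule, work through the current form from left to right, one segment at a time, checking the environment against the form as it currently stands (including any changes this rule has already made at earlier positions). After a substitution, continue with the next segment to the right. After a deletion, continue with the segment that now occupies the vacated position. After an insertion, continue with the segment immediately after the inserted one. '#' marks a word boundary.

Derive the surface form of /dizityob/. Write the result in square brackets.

1 Final Obstruent Devoicing: [dizityob] → [dizityop]
2 Medial Vowel Deletion: [dizityop] → [dztyop]
3 Velar Palatalization: no change — [dztyop]

[dztyop]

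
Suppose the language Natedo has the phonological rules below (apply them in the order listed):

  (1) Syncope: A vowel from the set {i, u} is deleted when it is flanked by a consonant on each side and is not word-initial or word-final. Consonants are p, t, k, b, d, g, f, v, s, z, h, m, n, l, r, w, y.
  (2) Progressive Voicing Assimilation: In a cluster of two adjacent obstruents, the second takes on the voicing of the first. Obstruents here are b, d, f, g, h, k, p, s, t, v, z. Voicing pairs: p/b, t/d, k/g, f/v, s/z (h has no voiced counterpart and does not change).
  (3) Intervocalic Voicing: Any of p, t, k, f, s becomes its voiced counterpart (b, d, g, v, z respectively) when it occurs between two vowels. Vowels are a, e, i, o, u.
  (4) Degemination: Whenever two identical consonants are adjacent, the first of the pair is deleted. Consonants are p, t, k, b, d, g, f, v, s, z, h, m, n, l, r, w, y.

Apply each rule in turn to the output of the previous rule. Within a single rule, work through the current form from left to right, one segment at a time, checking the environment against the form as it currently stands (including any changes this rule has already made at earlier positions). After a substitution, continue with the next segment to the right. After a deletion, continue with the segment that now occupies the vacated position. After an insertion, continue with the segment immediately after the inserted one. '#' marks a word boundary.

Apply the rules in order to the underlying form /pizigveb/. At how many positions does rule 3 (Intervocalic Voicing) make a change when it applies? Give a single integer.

(1) Syncope: [pizigveb] → [pzgveb]
(2) Progressive Voicing Assimilation: [pzgveb] → [pskfeb]
(3) Intervocalic Voicing: no change — [pskfeb]
(4) Degemination: no change — [pskfeb]
Rule 3 changed 0 position(s).

0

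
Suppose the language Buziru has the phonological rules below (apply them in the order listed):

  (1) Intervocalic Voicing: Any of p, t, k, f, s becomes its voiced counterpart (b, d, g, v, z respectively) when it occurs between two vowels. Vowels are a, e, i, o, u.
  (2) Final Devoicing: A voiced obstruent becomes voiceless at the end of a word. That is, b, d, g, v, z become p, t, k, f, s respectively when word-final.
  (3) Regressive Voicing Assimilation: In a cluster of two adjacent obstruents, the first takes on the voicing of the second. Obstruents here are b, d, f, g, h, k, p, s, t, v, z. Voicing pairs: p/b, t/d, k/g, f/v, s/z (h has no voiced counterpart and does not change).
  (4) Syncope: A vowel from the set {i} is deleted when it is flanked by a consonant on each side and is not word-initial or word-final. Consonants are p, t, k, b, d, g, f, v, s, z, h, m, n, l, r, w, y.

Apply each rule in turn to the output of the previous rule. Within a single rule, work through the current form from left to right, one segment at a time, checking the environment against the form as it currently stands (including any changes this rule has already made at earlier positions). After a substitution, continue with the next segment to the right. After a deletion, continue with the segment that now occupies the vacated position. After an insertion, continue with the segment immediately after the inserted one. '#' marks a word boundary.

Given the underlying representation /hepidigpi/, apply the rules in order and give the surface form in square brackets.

[hebdkpi]

(1) Intervocalic Voicing: [hepidigpi] → [hebidigpi]
(2) Final Devoicing: no change — [hebidigpi]
(3) Regressive Voicing Assimilation: [hebidigpi] → [hebidikpi]
(4) Syncope: [hebidikpi] → [hebdkpi]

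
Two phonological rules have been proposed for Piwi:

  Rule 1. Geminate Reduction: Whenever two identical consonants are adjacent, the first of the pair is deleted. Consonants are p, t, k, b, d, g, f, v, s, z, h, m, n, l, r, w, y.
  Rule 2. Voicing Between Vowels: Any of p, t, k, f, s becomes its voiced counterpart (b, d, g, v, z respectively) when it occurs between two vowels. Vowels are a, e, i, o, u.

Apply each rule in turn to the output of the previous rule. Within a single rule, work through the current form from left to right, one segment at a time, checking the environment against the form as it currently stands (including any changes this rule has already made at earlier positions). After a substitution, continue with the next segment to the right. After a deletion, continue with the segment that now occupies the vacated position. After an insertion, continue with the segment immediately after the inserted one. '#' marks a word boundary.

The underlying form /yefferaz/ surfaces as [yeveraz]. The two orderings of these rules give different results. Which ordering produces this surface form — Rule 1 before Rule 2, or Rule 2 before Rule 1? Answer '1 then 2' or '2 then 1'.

1 then 2

Order 1 then 2:
  1 Geminate Reduction: [yefferaz] → [yeferaz]
  2 Voicing Between Vowels: [yeferaz] → [yeveraz]
  result: [yeveraz]
Order 2 then 1:
  2 Voicing Between Vowels: no change — [yefferaz]
  1 Geminate Reduction: [yefferaz] → [yeferaz]
  result: [yeferaz]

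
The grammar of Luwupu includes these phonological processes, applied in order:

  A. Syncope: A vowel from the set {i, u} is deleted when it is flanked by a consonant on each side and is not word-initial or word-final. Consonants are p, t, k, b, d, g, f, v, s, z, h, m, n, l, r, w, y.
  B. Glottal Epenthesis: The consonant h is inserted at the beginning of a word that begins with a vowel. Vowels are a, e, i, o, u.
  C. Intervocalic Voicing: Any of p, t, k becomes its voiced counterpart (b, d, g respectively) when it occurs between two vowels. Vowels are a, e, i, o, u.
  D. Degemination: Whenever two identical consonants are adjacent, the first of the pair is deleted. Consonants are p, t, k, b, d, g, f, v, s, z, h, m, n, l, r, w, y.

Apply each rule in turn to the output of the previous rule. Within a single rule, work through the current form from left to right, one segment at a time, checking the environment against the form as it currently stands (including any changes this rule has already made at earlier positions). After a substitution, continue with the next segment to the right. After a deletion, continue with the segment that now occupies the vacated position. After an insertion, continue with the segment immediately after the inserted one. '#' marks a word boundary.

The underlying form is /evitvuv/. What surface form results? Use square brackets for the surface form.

A Syncope: [evitvuv] → [evtvv]
B Glottal Epenthesis: [evtvv] → [hevtvv]
C Intervocalic Voicing: no change — [hevtvv]
D Degemination: [hevtvv] → [hevtv]

[hevtv]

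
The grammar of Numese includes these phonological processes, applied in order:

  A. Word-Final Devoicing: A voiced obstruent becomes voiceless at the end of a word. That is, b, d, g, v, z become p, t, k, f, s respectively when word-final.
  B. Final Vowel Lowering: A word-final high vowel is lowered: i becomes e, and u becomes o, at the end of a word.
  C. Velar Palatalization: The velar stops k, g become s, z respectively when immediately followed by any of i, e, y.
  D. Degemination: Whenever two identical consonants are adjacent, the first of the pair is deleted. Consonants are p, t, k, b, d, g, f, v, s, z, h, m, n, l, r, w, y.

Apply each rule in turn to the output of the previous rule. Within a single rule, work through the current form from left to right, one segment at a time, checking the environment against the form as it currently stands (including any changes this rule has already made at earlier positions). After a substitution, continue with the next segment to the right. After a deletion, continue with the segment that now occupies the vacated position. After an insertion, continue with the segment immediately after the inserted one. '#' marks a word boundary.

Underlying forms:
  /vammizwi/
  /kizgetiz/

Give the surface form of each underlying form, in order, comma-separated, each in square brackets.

[vamizwe], [sizetis]

/vammizwi/:
  A Word-Final Devoicing: no change — [vammizwi]
  B Final Vowel Lowering: [vammizwi] → [vammizwe]
  C Velar Palatalization: no change — [vammizwe]
  D Degemination: [vammizwe] → [vamizwe]
/kizgetiz/:
  A Word-Final Devoicing: [kizgetiz] → [kizgetis]
  B Final Vowel Lowering: no change — [kizgetis]
  C Velar Palatalization: [kizgetis] → [sizzetis]
  D Degemination: [sizzetis] → [sizetis]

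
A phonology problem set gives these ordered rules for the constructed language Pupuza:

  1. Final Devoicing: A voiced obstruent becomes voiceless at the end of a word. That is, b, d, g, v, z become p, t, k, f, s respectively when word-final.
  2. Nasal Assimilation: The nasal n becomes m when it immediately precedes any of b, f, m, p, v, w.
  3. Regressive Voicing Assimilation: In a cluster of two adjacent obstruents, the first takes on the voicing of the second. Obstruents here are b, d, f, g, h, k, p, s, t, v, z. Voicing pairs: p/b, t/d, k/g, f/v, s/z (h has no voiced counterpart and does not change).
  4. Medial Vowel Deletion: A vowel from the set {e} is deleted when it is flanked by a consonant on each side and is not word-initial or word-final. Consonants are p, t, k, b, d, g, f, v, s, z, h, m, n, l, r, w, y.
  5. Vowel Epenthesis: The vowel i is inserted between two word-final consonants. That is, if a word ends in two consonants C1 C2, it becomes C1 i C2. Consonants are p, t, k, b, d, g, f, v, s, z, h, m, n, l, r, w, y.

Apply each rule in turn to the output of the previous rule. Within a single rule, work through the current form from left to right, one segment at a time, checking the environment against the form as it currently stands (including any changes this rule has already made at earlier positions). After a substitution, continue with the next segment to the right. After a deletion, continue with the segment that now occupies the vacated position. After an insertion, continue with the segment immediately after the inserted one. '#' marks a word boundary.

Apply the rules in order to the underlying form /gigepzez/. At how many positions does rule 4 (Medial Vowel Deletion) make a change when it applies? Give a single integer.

2

1 Final Devoicing: [gigepzez] → [gigepzes]
2 Nasal Assimilation: no change — [gigepzes]
3 Regressive Voicing Assimilation: [gigepzes] → [gigebzes]
4 Medial Vowel Deletion: [gigebzes] → [gigbzs]
5 Vowel Epenthesis: [gigbzs] → [gigbzis]
Rule 4 changed 2 position(s).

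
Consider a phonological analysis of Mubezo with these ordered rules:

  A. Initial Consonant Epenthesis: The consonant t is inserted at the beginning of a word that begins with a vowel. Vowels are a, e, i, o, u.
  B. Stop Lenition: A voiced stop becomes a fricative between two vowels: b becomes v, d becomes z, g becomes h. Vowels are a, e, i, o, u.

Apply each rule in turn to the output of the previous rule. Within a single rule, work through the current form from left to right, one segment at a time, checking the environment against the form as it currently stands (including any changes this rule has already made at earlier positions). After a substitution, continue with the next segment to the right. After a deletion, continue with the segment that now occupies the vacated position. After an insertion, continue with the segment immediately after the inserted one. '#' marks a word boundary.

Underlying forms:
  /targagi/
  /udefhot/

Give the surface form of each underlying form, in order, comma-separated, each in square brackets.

/targagi/:
  A Initial Consonant Epenthesis: no change — [targagi]
  B Stop Lenition: [targagi] → [targahi]
/udefhot/:
  A Initial Consonant Epenthesis: [udefhot] → [tudefhot]
  B Stop Lenition: [tudefhot] → [tuzefhot]

[targahi], [tuzefhot]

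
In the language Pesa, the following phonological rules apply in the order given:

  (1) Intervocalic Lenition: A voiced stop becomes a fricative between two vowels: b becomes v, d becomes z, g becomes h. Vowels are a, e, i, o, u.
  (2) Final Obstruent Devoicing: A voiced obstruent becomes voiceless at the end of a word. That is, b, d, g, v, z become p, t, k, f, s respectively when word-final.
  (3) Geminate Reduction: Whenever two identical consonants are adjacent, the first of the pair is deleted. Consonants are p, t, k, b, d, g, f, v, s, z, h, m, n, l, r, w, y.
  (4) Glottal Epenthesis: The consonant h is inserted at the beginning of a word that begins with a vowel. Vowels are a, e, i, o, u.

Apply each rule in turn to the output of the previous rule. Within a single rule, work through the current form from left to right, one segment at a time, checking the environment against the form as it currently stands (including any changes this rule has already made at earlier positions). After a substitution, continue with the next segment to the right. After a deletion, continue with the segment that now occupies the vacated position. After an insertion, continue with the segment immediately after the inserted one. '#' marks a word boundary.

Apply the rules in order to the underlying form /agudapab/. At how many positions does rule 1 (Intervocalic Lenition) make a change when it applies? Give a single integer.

2

(1) Intervocalic Lenition: [agudapab] → [ahuzapab]
(2) Final Obstruent Devoicing: [ahuzapab] → [ahuzapap]
(3) Geminate Reduction: no change — [ahuzapap]
(4) Glottal Epenthesis: [ahuzapap] → [hahuzapap]
Rule 1 changed 2 position(s).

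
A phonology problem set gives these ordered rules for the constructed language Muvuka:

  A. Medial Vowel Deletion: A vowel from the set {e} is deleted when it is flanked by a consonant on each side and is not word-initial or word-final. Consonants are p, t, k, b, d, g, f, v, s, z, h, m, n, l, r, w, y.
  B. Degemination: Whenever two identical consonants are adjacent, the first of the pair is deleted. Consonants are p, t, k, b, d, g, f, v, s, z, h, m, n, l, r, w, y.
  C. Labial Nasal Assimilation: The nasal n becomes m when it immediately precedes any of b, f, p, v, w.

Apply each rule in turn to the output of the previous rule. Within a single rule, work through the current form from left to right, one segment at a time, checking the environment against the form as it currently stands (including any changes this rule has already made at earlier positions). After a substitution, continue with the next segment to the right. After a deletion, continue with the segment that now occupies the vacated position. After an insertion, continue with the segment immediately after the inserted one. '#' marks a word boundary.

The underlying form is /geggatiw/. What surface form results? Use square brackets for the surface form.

A Medial Vowel Deletion: [geggatiw] → [gggatiw]
B Degemination: [gggatiw] → [gatiw]
C Labial Nasal Assimilation: no change — [gatiw]

[gatiw]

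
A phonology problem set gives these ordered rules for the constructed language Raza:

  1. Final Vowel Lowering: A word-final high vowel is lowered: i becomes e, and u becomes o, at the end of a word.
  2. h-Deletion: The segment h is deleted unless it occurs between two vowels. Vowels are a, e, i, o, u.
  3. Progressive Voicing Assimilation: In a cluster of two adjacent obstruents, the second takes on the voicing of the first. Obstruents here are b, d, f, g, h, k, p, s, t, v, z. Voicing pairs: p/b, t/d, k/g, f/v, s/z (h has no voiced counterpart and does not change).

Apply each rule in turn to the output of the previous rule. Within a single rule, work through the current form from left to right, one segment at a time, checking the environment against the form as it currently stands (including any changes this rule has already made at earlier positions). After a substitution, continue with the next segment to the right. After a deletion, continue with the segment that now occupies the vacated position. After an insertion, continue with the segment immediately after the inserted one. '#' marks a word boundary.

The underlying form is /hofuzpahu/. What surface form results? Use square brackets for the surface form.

1 Final Vowel Lowering: [hofuzpahu] → [hofuzpaho]
2 h-Deletion: [hofuzpaho] → [ofuzpaho]
3 Progressive Voicing Assimilation: [ofuzpaho] → [ofuzbaho]

[ofuzbaho]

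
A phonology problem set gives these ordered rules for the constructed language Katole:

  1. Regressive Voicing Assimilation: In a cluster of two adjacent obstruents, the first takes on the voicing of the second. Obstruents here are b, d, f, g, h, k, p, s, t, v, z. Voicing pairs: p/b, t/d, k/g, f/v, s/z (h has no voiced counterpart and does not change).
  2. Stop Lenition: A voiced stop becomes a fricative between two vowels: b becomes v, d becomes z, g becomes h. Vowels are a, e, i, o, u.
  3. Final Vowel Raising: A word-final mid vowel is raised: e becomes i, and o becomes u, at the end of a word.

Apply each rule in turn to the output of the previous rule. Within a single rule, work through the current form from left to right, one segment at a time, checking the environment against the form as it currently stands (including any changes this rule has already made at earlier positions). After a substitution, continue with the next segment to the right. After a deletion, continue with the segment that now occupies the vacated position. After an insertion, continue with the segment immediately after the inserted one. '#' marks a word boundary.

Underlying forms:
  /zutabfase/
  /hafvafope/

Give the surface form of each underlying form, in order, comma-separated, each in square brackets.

/zutabfase/:
  1 Regressive Voicing Assimilation: [zutabfase] → [zutapfase]
  2 Stop Lenition: no change — [zutapfase]
  3 Final Vowel Raising: [zutapfase] → [zutapfasi]
/hafvafope/:
  1 Regressive Voicing Assimilation: [hafvafope] → [havvafope]
  2 Stop Lenition: no change — [havvafope]
  3 Final Vowel Raising: [havvafope] → [havvafopi]

[zutapfasi], [havvafopi]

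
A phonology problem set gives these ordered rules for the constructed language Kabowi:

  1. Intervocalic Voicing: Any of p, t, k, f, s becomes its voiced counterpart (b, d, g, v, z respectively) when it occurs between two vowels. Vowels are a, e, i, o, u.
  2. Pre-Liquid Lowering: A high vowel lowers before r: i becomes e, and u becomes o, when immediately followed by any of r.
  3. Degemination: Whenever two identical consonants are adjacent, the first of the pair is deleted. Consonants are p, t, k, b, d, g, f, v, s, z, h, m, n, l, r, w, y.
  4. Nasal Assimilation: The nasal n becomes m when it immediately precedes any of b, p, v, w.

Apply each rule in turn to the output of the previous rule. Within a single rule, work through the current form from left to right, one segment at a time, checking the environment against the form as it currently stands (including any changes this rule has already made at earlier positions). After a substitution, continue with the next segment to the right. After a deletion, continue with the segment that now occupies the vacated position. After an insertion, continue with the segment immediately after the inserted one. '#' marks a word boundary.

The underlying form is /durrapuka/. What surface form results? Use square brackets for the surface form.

1 Intervocalic Voicing: [durrapuka] → [durrabuga]
2 Pre-Liquid Lowering: [durrabuga] → [dorrabuga]
3 Degemination: [dorrabuga] → [dorabuga]
4 Nasal Assimilation: no change — [dorabuga]

[dorabuga]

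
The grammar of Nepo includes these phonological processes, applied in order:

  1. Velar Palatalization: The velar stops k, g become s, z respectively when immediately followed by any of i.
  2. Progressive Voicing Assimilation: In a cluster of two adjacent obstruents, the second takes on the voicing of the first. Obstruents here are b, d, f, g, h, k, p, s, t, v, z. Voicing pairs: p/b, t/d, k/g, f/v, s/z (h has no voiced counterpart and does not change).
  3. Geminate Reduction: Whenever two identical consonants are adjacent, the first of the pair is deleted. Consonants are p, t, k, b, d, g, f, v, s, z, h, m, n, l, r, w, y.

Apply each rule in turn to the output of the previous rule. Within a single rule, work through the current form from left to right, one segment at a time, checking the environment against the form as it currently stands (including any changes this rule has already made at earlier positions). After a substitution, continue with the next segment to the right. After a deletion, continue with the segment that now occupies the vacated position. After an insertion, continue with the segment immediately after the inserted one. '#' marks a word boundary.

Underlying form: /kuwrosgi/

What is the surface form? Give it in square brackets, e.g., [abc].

[kuwrosi]

1 Velar Palatalization: [kuwrosgi] → [kuwroszi]
2 Progressive Voicing Assimilation: [kuwroszi] → [kuwrossi]
3 Geminate Reduction: [kuwrossi] → [kuwrosi]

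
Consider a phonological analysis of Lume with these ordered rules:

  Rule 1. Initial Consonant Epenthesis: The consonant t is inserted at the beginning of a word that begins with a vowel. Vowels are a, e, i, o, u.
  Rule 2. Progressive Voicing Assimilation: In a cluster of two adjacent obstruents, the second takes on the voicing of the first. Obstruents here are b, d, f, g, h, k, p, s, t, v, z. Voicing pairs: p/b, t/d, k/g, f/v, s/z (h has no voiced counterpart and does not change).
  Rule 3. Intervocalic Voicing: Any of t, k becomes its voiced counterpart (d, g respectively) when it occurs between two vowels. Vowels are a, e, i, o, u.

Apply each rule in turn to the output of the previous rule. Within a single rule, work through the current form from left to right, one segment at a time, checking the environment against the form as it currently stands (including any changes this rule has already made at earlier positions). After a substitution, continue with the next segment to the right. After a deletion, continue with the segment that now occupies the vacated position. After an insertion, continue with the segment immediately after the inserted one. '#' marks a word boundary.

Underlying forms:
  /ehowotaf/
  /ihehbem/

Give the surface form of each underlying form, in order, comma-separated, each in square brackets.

[tehowodaf], [tihehpem]

/ehowotaf/:
  Rule 1 Initial Consonant Epenthesis: [ehowotaf] → [tehowotaf]
  Rule 2 Progressive Voicing Assimilation: no change — [tehowotaf]
  Rule 3 Intervocalic Voicing: [tehowotaf] → [tehowodaf]
/ihehbem/:
  Rule 1 Initial Consonant Epenthesis: [ihehbem] → [tihehbem]
  Rule 2 Progressive Voicing Assimilation: [tihehbem] → [tihehpem]
  Rule 3 Intervocalic Voicing: no change — [tihehpem]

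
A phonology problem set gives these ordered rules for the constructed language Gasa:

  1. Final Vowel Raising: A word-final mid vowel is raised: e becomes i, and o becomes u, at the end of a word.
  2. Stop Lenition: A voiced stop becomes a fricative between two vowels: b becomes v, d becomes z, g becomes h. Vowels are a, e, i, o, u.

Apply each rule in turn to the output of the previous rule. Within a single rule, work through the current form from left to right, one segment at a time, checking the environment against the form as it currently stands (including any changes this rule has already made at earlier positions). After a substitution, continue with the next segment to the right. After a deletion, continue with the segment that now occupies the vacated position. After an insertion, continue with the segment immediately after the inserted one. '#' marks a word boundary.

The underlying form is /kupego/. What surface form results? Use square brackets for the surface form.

1 Final Vowel Raising: [kupego] → [kupegu]
2 Stop Lenition: [kupegu] → [kupehu]

[kupehu]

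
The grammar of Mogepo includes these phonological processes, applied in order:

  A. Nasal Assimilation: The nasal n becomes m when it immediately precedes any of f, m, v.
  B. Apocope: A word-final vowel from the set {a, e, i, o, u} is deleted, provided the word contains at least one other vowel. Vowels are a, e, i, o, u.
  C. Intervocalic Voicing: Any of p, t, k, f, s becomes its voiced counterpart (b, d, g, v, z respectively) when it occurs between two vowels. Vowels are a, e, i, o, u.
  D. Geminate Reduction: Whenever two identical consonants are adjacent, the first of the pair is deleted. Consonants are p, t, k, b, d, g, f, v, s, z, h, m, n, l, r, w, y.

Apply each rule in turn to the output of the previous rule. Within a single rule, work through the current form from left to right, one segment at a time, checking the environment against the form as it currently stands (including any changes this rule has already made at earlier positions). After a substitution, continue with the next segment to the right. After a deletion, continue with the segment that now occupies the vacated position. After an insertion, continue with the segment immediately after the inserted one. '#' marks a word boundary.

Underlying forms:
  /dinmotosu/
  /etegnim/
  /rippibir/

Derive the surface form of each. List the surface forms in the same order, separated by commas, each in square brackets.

/dinmotosu/:
  A Nasal Assimilation: [dinmotosu] → [dimmotosu]
  B Apocope: [dimmotosu] → [dimmotos]
  C Intervocalic Voicing: [dimmotos] → [dimmodos]
  D Geminate Reduction: [dimmodos] → [dimodos]
/etegnim/:
  A Nasal Assimilation: no change — [etegnim]
  B Apocope: no change — [etegnim]
  C Intervocalic Voicing: [etegnim] → [edegnim]
  D Geminate Reduction: no change — [edegnim]
/rippibir/:
  A Nasal Assimilation: no change — [rippibir]
  B Apocope: no change — [rippibir]
  C Intervocalic Voicing: no change — [rippibir]
  D Geminate Reduction: [rippibir] → [ripibir]

[dimodos], [edegnim], [ripibir]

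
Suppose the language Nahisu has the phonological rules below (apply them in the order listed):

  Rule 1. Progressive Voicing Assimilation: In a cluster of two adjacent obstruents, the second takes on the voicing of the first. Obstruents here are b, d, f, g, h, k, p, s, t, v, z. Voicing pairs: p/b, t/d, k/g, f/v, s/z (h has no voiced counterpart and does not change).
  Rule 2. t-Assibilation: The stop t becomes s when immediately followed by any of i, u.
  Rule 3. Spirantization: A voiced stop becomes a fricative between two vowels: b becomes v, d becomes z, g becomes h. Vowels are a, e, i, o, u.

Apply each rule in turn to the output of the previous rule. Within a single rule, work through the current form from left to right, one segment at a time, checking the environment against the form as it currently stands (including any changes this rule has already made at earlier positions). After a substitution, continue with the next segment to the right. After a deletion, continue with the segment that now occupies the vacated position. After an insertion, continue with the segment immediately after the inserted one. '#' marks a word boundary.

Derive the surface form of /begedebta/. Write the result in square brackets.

Rule 1 Progressive Voicing Assimilation: [begedebta] → [begedebda]
Rule 2 t-Assibilation: no change — [begedebda]
Rule 3 Spirantization: [begedebda] → [behezebda]

[behezebda]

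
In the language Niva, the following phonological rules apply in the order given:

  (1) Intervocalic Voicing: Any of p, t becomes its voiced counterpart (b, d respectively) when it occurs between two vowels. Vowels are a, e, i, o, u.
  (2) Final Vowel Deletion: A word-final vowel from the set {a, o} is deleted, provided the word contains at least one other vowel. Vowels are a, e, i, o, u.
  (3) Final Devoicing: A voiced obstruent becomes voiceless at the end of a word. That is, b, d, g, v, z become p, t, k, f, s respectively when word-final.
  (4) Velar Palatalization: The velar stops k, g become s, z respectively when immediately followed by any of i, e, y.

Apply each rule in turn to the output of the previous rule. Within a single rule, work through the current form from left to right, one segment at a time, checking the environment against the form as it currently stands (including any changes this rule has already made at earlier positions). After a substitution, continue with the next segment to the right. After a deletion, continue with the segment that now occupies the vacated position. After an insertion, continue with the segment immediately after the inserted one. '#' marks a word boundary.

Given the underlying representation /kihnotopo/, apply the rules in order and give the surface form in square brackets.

[sihnodop]

(1) Intervocalic Voicing: [kihnotopo] → [kihnodobo]
(2) Final Vowel Deletion: [kihnodobo] → [kihnodob]
(3) Final Devoicing: [kihnodob] → [kihnodop]
(4) Velar Palatalization: [kihnodop] → [sihnodop]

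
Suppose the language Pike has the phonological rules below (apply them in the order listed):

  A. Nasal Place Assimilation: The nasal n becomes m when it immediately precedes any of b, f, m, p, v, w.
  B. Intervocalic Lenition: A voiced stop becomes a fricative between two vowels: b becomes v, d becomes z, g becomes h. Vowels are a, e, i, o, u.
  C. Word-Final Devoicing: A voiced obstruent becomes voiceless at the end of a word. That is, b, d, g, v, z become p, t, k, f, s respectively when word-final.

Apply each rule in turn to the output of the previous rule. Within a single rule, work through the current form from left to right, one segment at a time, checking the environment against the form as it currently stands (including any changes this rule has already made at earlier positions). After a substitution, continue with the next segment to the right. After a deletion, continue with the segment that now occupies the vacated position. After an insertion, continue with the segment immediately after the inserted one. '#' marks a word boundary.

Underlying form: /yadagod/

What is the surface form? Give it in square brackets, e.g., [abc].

[yazahot]

A Nasal Place Assimilation: no change — [yadagod]
B Intervocalic Lenition: [yadagod] → [yazahod]
C Word-Final Devoicing: [yazahod] → [yazahot]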